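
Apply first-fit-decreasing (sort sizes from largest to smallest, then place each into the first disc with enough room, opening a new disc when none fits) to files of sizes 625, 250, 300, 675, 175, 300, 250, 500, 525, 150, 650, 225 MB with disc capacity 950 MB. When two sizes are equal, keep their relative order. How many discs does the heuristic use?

5

Sorted descending: 675, 650, 625, 525, 500, 300, 300, 250, 250, 225, 175, 150.
  675 → disc 1 (new)  [load 675/950]
  650 → disc 2 (new)  [load 650/950]
  625 → disc 3 (new)  [load 625/950]
  525 → disc 4 (new)  [load 525/950]
  500 → disc 5 (new)  [load 500/950]
  300 → disc 2  [load 950/950]
  300 → disc 3  [load 925/950]
  250 → disc 1  [load 925/950]
  250 → disc 4  [load 775/950]
  225 → disc 5  [load 725/950]
  175 → disc 4  [load 950/950]
  150 → disc 5  [load 875/950]
5 discs opened.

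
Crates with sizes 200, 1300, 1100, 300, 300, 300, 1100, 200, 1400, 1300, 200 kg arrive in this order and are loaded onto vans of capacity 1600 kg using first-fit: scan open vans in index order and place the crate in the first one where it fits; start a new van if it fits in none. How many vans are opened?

  200 → van 1 (new)  [load 200/1600]
  1300 → van 1  [load 1500/1600]
  1100 → van 2 (new)  [load 1100/1600]
  300 → van 2  [load 1400/1600]
  300 → van 3 (new)  [load 300/1600]
  300 → van 3  [load 600/1600]
  1100 → van 4 (new)  [load 1100/1600]
  200 → van 2  [load 1600/1600]
  1400 → van 5 (new)  [load 1400/1600]
  1300 → van 6 (new)  [load 1300/1600]
  200 → van 3  [load 800/1600]
6 vans opened.

6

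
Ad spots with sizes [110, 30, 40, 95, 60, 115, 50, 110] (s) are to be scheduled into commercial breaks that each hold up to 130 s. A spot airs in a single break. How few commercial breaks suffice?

Total = 115 + 110 + 110 + 95 + 60 + 50 + 40 + 30 = 610 s.
Lower bound: ⌈610/130⌉ = 5 commercial breaks.
A packing using 6 commercial breaks:
  break 1: 115 = 115
  break 2: 110 = 110
  break 3: 110 = 110
  break 4: 95 + 30 = 125
  break 5: 60 + 50 = 110
  break 6: 40 = 40
No arrangement into 5 commercial breaks stays within capacity, so 6 is optimal.

6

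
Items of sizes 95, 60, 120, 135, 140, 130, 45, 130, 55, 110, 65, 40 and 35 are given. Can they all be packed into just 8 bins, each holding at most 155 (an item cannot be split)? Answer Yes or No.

No

Total = 1160; ⌈1160/155⌉ = 8.
The bound of 8 does not rule out 8, but exhaustive search shows no assignment into 8 bins of capacity 155 exists — the minimum is 9.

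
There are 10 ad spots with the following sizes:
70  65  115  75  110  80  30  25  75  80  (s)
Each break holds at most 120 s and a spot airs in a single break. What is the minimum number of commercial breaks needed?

Total = 115 + 110 + 80 + 80 + 75 + 75 + 70 + 65 + 30 + 25 = 725 s.
Lower bound: ⌈725/120⌉ = 7 commercial breaks.
Also, 8 ad spots each exceed 60 s, and no two of those can share a break, so at least 8 commercial breaks are needed.
A packing using 8 commercial breaks:
  break 1: 115 = 115
  break 2: 110 = 110
  break 3: 80 + 30 = 110
  break 4: 80 + 25 = 105
  break 5: 75 = 75
  break 6: 75 = 75
  break 7: 70 = 70
  break 8: 65 = 65
This matches the lower bound, so 8 is optimal.

8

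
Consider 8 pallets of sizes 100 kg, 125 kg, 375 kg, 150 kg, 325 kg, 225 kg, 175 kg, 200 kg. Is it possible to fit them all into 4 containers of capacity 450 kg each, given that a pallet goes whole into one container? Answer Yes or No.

Yes

A valid assignment using 4 containers:
  container 1: 375 = 375
  container 2: 325 + 125 = 450
  container 3: 225 + 200 = 425
  container 4: 175 + 150 + 100 = 425
Every load is within 450 kg, so 4 containers suffice.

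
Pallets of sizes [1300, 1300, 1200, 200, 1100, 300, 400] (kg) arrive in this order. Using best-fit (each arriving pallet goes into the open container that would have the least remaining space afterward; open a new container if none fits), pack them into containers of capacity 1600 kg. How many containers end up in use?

4

  1300 → container 1 (new)  [load 1300/1600]
  1300 → container 2 (new)  [load 1300/1600]
  1200 → container 3 (new)  [load 1200/1600]
  200 → container 1  [load 1500/1600]
  1100 → container 4 (new)  [load 1100/1600]
  300 → container 2  [load 1600/1600]
  400 → container 3  [load 1600/1600]
4 containers opened.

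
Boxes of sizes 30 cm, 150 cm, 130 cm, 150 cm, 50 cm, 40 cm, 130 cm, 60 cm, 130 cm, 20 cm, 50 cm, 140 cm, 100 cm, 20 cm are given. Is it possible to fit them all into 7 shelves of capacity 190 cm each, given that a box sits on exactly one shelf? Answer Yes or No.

Yes

A valid assignment using 7 shelves:
  shelf 1: 150 + 40 = 190
  shelf 2: 150 + 30 = 180
  shelf 3: 140 + 50 = 190
  shelf 4: 130 + 60 = 190
  shelf 5: 130 + 50 = 180
  shelf 6: 130 + 20 + 20 = 170
  shelf 7: 100 = 100
Every load is within 190 cm, so 7 shelves suffice.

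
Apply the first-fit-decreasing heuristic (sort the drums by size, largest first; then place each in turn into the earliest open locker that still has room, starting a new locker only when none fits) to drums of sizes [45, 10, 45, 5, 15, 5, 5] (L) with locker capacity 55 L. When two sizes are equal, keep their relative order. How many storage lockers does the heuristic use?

Sorted descending: 45, 45, 15, 10, 5, 5, 5.
  45 → locker 1 (new)  [load 45/55]
  45 → locker 2 (new)  [load 45/55]
  15 → locker 3 (new)  [load 15/55]
  10 → locker 1  [load 55/55]
  5 → locker 2  [load 50/55]
  5 → locker 2  [load 55/55]
  5 → locker 3  [load 20/55]
3 storage lockers opened.

3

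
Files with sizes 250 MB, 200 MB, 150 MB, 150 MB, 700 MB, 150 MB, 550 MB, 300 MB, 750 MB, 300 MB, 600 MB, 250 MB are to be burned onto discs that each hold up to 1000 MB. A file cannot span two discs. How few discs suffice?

Total = 750 + 700 + 600 + 550 + 300 + 300 + 250 + 250 + 200 + 150 + 150 + 150 = 4350 MB.
Lower bound: ⌈4350/1000⌉ = 5 discs.
A packing using 5 discs:
  disc 1: 750 + 250 = 1000
  disc 2: 700 + 300 = 1000
  disc 3: 600 + 300 = 900
  disc 4: 550 + 250 + 200 = 1000
  disc 5: 150 + 150 + 150 = 450
This matches the lower bound, so 5 is optimal.

5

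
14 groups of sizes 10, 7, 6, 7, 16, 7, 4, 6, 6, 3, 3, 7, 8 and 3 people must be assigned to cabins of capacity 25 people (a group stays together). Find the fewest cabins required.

Total = 16 + 10 + 8 + 7 + 7 + 7 + 7 + 6 + 6 + 6 + 4 + 3 + 3 + 3 = 93 people.
Lower bound: ⌈93/25⌉ = 4 cabins.
A packing using 4 cabins:
  cabin 1: 16 + 8 = 24
  cabin 2: 10 + 7 + 7 = 24
  cabin 3: 7 + 7 + 6 + 4 = 24
  cabin 4: 6 + 6 + 3 + 3 + 3 = 21
This matches the lower bound, so 4 is optimal.

4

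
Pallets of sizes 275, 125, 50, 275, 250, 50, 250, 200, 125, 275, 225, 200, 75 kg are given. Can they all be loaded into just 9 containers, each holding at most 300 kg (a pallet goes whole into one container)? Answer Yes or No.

A valid assignment using 9 containers:
  container 1: 275 = 275
  container 2: 275 = 275
  container 3: 275 = 275
  container 4: 250 + 50 = 300
  container 5: 250 + 50 = 300
  container 6: 225 + 75 = 300
  container 7: 200 = 200
  container 8: 200 = 200
  container 9: 125 + 125 = 250
Every load is within 300 kg, so 9 containers suffice.

Yes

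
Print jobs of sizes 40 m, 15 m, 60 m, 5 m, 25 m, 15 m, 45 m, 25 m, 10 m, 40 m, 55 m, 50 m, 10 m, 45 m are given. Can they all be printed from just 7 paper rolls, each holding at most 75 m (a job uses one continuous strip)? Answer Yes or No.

Yes

A valid assignment using 7 paper rolls:
  roll 1: 60 + 15 = 75
  roll 2: 55 + 15 + 5 = 75
  roll 3: 50 + 25 = 75
  roll 4: 45 + 25 = 70
  roll 5: 45 + 10 + 10 = 65
  roll 6: 40 = 40
  roll 7: 40 = 40
Every load is within 75 m, so 7 paper rolls suffice.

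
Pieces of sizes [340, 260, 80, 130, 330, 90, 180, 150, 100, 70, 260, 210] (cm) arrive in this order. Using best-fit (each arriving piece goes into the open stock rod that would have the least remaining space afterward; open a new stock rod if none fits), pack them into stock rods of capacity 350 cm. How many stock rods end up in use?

7

  340 → stock rod 1 (new)  [load 340/350]
  260 → stock rod 2 (new)  [load 260/350]
  80 → stock rod 2  [load 340/350]
  130 → stock rod 3 (new)  [load 130/350]
  330 → stock rod 4 (new)  [load 330/350]
  90 → stock rod 3  [load 220/350]
  180 → stock rod 5 (new)  [load 180/350]
  150 → stock rod 5  [load 330/350]
  100 → stock rod 3  [load 320/350]
  70 → stock rod 6 (new)  [load 70/350]
  260 → stock rod 6  [load 330/350]
  210 → stock rod 7 (new)  [load 210/350]
7 stock rods opened.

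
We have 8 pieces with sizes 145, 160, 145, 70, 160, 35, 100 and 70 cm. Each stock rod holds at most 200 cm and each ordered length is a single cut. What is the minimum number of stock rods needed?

6

Total = 160 + 160 + 145 + 145 + 100 + 70 + 70 + 35 = 885 cm.
Lower bound: ⌈885/200⌉ = 5 stock rods.
A packing using 6 stock rods:
  stock rod 1: 160 + 35 = 195
  stock rod 2: 160 = 160
  stock rod 3: 145 = 145
  stock rod 4: 145 = 145
  stock rod 5: 100 + 70 = 170
  stock rod 6: 70 = 70
No arrangement into 5 stock rods stays within capacity, so 6 is optimal.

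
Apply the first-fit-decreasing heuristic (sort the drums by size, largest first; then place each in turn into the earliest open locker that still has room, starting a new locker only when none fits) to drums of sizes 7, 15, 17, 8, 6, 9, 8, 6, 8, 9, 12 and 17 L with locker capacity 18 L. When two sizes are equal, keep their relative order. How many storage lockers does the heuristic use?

8

Sorted descending: 17, 17, 15, 12, 9, 9, 8, 8, 8, 7, 6, 6.
  17 → locker 1 (new)  [load 17/18]
  17 → locker 2 (new)  [load 17/18]
  15 → locker 3 (new)  [load 15/18]
  12 → locker 4 (new)  [load 12/18]
  9 → locker 5 (new)  [load 9/18]
  9 → locker 5  [load 18/18]
  8 → locker 6 (new)  [load 8/18]
  8 → locker 6  [load 16/18]
  8 → locker 7 (new)  [load 8/18]
  7 → locker 7  [load 15/18]
  6 → locker 4  [load 18/18]
  6 → locker 8 (new)  [load 6/18]
8 storage lockers opened.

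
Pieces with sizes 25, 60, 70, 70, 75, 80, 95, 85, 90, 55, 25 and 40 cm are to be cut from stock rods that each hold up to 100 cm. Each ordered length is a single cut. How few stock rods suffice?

9

Total = 95 + 90 + 85 + 80 + 75 + 70 + 70 + 60 + 55 + 40 + 25 + 25 = 770 cm.
Lower bound: ⌈770/100⌉ = 8 stock rods.
Also, 9 pieces each exceed 50 cm, and no two of those can share a stock rod, so at least 9 stock rods are needed.
A packing using 9 stock rods:
  stock rod 1: 95 = 95
  stock rod 2: 90 = 90
  stock rod 3: 85 = 85
  stock rod 4: 80 = 80
  stock rod 5: 75 + 25 = 100
  stock rod 6: 70 + 25 = 95
  stock rod 7: 70 = 70
  stock rod 8: 60 + 40 = 100
  stock rod 9: 55 = 55
This matches the lower bound, so 9 is optimal.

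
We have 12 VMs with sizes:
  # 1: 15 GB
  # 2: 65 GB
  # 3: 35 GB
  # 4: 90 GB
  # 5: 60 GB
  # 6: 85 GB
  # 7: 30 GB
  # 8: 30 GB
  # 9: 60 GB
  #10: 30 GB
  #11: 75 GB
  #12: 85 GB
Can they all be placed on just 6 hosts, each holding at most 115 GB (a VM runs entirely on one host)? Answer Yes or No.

No

Total = 660 GB; ⌈660/115⌉ = 6.
7 VMs each exceed half the capacity and cannot share a host, forcing at least 7 hosts.
At least 7 hosts are required, but only 6 are allowed.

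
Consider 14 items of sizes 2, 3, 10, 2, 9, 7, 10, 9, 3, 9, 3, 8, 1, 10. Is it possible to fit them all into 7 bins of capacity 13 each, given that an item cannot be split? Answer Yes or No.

Total = 86; ⌈86/13⌉ = 7.
8 items each exceed half the capacity and cannot share a bin, forcing at least 8 bins.
At least 8 bins are required, but only 7 are allowed.

No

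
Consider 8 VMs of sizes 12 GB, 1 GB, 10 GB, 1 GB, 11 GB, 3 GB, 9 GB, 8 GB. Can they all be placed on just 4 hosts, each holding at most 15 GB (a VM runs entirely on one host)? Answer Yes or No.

Total = 55 GB; ⌈55/15⌉ = 4.
5 VMs each exceed half the capacity and cannot share a host, forcing at least 5 hosts.
At least 5 hosts are required, but only 4 are allowed.

No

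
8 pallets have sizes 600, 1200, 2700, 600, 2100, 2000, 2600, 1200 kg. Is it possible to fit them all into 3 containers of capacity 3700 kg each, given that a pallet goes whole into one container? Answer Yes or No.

No

Total = 13000 kg; ⌈13000/3700⌉ = 4.
At least 4 containers are required, but only 3 are allowed.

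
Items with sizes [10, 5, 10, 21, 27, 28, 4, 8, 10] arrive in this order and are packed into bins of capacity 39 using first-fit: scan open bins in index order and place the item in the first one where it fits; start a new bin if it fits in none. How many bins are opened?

  10 → bin 1 (new)  [load 10/39]
  5 → bin 1  [load 15/39]
  10 → bin 1  [load 25/39]
  21 → bin 2 (new)  [load 21/39]
  27 → bin 3 (new)  [load 27/39]
  28 → bin 4 (new)  [load 28/39]
  4 → bin 1  [load 29/39]
  8 → bin 1  [load 37/39]
  10 → bin 2  [load 31/39]
4 bins opened.

4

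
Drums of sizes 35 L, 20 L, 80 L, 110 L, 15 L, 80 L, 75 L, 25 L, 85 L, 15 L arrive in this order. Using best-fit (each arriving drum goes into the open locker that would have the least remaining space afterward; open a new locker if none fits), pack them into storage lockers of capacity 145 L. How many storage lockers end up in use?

  35 → locker 1 (new)  [load 35/145]
  20 → locker 1  [load 55/145]
  80 → locker 1  [load 135/145]
  110 → locker 2 (new)  [load 110/145]
  15 → locker 2  [load 125/145]
  80 → locker 3 (new)  [load 80/145]
  75 → locker 4 (new)  [load 75/145]
  25 → locker 3  [load 105/145]
  85 → locker 5 (new)  [load 85/145]
  15 → locker 2  [load 140/145]
5 storage lockers opened.

5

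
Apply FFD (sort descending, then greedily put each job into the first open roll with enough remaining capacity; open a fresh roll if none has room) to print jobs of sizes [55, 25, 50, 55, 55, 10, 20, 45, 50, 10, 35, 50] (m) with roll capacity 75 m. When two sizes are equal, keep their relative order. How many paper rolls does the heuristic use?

8

Sorted descending: 55, 55, 55, 50, 50, 50, 45, 35, 25, 20, 10, 10.
  55 → roll 1 (new)  [load 55/75]
  55 → roll 2 (new)  [load 55/75]
  55 → roll 3 (new)  [load 55/75]
  50 → roll 4 (new)  [load 50/75]
  50 → roll 5 (new)  [load 50/75]
  50 → roll 6 (new)  [load 50/75]
  45 → roll 7 (new)  [load 45/75]
  35 → roll 8 (new)  [load 35/75]
  25 → roll 4  [load 75/75]
  20 → roll 1  [load 75/75]
  10 → roll 2  [load 65/75]
  10 → roll 2  [load 75/75]
8 paper rolls opened.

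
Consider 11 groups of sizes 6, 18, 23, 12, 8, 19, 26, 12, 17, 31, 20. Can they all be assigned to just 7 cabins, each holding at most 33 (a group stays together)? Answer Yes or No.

A valid assignment using 7 cabins:
  cabin 1: 31 = 31
  cabin 2: 26 + 6 = 32
  cabin 3: 23 + 8 = 31
  cabin 4: 20 + 12 = 32
  cabin 5: 19 + 12 = 31
  cabin 6: 18 = 18
  cabin 7: 17 = 17
Every load is within 33, so 7 cabins suffice.

Yes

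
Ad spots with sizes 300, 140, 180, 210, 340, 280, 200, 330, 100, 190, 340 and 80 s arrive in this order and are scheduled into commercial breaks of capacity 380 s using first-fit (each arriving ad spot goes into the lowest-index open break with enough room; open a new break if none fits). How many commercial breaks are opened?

9

  300 → break 1 (new)  [load 300/380]
  140 → break 2 (new)  [load 140/380]
  180 → break 2  [load 320/380]
  210 → break 3 (new)  [load 210/380]
  340 → break 4 (new)  [load 340/380]
  280 → break 5 (new)  [load 280/380]
  200 → break 6 (new)  [load 200/380]
  330 → break 7 (new)  [load 330/380]
  100 → break 3  [load 310/380]
  190 → break 8 (new)  [load 190/380]
  340 → break 9 (new)  [load 340/380]
  80 → break 1  [load 380/380]
9 commercial breaks opened.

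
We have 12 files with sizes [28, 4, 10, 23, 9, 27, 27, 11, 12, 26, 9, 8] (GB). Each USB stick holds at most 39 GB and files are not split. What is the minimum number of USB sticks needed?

6

Total = 28 + 27 + 27 + 26 + 23 + 12 + 11 + 10 + 9 + 9 + 8 + 4 = 194 GB.
Lower bound: ⌈194/39⌉ = 5 USB sticks.
A packing using 6 USB sticks:
  USB stick 1: 28 + 11 = 39
  USB stick 2: 27 + 12 = 39
  USB stick 3: 27 + 10 = 37
  USB stick 4: 26 + 9 + 4 = 39
  USB stick 5: 23 + 9 = 32
  USB stick 6: 8 = 8
No arrangement into 5 USB sticks stays within capacity, so 6 is optimal.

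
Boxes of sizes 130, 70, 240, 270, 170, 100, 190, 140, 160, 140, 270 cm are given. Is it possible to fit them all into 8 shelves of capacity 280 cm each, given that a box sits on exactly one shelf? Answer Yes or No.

Yes

A valid assignment using 8 shelves:
  shelf 1: 270 = 270
  shelf 2: 270 = 270
  shelf 3: 240 = 240
  shelf 4: 190 + 70 = 260
  shelf 5: 170 + 100 = 270
  shelf 6: 160 = 160
  shelf 7: 140 + 140 = 280
  shelf 8: 130 = 130
Every load is within 280 cm, so 8 shelves suffice.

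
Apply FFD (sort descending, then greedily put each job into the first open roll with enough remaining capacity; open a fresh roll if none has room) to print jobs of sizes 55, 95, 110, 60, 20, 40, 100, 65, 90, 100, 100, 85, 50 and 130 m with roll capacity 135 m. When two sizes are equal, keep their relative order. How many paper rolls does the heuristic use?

Sorted descending: 130, 110, 100, 100, 100, 95, 90, 85, 65, 60, 55, 50, 40, 20.
  130 → roll 1 (new)  [load 130/135]
  110 → roll 2 (new)  [load 110/135]
  100 → roll 3 (new)  [load 100/135]
  100 → roll 4 (new)  [load 100/135]
  100 → roll 5 (new)  [load 100/135]
  95 → roll 6 (new)  [load 95/135]
  90 → roll 7 (new)  [load 90/135]
  85 → roll 8 (new)  [load 85/135]
  65 → roll 9 (new)  [load 65/135]
  60 → roll 9  [load 125/135]
  55 → roll 10 (new)  [load 55/135]
  50 → roll 8  [load 135/135]
  40 → roll 6  [load 135/135]
  20 → roll 2  [load 130/135]
10 paper rolls opened.

10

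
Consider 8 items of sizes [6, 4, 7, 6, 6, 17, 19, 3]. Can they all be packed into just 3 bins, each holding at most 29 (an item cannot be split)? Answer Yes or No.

A valid assignment using 3 bins:
  bin 1: 19 + 7 + 3 = 29
  bin 2: 17 + 6 + 6 = 29
  bin 3: 6 + 4 = 10
Every load is within 29, so 3 bins suffice.

Yes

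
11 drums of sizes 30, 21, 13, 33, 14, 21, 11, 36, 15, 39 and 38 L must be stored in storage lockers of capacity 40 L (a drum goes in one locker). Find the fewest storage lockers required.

Total = 39 + 38 + 36 + 33 + 30 + 21 + 21 + 15 + 14 + 13 + 11 = 271 L.
Lower bound: ⌈271/40⌉ = 7 storage lockers.
A packing using 8 storage lockers:
  locker 1: 39 = 39
  locker 2: 38 = 38
  locker 3: 36 = 36
  locker 4: 33 = 33
  locker 5: 30 = 30
  locker 6: 21 + 15 = 36
  locker 7: 21 + 14 = 35
  locker 8: 13 + 11 = 24
No arrangement into 7 storage lockers stays within capacity, so 8 is optimal.

8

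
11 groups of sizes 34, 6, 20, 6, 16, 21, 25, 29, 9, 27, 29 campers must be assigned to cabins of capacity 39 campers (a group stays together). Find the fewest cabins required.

7

Total = 34 + 29 + 29 + 27 + 25 + 21 + 20 + 16 + 9 + 6 + 6 = 222 campers.
Lower bound: ⌈222/39⌉ = 6 cabins.
Also, 7 groups each exceed 39/2 campers, and no two of those can share a cabin, so at least 7 cabins are needed.
A packing using 7 cabins:
  cabin 1: 34 = 34
  cabin 2: 29 + 9 = 38
  cabin 3: 29 + 6 = 35
  cabin 4: 27 + 6 = 33
  cabin 5: 25 = 25
  cabin 6: 21 + 16 = 37
  cabin 7: 20 = 20
This matches the lower bound, so 7 is optimal.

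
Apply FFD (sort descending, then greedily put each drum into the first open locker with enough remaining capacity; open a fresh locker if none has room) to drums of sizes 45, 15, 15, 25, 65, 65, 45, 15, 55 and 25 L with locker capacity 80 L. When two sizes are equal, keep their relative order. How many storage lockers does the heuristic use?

5

Sorted descending: 65, 65, 55, 45, 45, 25, 25, 15, 15, 15.
  65 → locker 1 (new)  [load 65/80]
  65 → locker 2 (new)  [load 65/80]
  55 → locker 3 (new)  [load 55/80]
  45 → locker 4 (new)  [load 45/80]
  45 → locker 5 (new)  [load 45/80]
  25 → locker 3  [load 80/80]
  25 → locker 4  [load 70/80]
  15 → locker 1  [load 80/80]
  15 → locker 2  [load 80/80]
  15 → locker 5  [load 60/80]
5 storage lockers opened.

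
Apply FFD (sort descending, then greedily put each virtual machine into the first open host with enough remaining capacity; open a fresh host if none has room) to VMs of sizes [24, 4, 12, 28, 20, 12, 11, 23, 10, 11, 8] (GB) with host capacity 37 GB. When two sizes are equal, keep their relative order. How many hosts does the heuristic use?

Sorted descending: 28, 24, 23, 20, 12, 12, 11, 11, 10, 8, 4.
  28 → host 1 (new)  [load 28/37]
  24 → host 2 (new)  [load 24/37]
  23 → host 3 (new)  [load 23/37]
  20 → host 4 (new)  [load 20/37]
  12 → host 2  [load 36/37]
  12 → host 3  [load 35/37]
  11 → host 4  [load 31/37]
  11 → host 5 (new)  [load 11/37]
  10 → host 5  [load 21/37]
  8 → host 1  [load 36/37]
  4 → host 4  [load 35/37]
5 hosts opened.

5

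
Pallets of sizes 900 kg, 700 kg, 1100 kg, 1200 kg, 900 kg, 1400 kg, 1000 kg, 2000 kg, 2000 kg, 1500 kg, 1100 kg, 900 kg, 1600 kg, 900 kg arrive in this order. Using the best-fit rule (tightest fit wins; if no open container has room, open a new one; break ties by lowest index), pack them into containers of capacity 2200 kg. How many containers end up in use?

  900 → container 1 (new)  [load 900/2200]
  700 → container 1  [load 1600/2200]
  1100 → container 2 (new)  [load 1100/2200]
  1200 → container 3 (new)  [load 1200/2200]
  900 → container 3  [load 2100/2200]
  1400 → container 4 (new)  [load 1400/2200]
  1000 → container 2  [load 2100/2200]
  2000 → container 5 (new)  [load 2000/2200]
  2000 → container 6 (new)  [load 2000/2200]
  1500 → container 7 (new)  [load 1500/2200]
  1100 → container 8 (new)  [load 1100/2200]
  900 → container 8  [load 2000/2200]
  1600 → container 9 (new)  [load 1600/2200]
  900 → container 10 (new)  [load 900/2200]
10 containers opened.

10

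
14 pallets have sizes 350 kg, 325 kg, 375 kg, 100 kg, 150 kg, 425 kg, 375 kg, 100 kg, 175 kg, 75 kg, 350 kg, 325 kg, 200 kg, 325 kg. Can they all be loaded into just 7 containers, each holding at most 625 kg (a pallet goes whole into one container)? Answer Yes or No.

Total = 3650 kg; ⌈3650/625⌉ = 6.
8 pallets each exceed half the capacity and cannot share a container, forcing at least 8 containers.
At least 8 containers are required, but only 7 are allowed.

No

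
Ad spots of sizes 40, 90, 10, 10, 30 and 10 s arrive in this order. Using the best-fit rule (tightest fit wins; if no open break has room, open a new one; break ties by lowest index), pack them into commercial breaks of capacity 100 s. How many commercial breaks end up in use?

  40 → break 1 (new)  [load 40/100]
  90 → break 2 (new)  [load 90/100]
  10 → break 2  [load 100/100]
  10 → break 1  [load 50/100]
  30 → break 1  [load 80/100]
  10 → break 1  [load 90/100]
2 commercial breaks opened.

2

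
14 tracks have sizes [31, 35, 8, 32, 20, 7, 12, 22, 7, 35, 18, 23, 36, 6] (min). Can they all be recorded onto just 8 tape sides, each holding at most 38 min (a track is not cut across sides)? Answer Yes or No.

A valid assignment using 8 tape sides:
  side 1: 36 = 36
  side 2: 35 = 35
  side 3: 35 = 35
  side 4: 32 + 6 = 38
  side 5: 31 + 7 = 38
  side 6: 23 + 12 = 35
  side 7: 22 + 8 + 7 = 37
  side 8: 20 + 18 = 38
Every load is within 38 min, so 8 tape sides suffice.

Yes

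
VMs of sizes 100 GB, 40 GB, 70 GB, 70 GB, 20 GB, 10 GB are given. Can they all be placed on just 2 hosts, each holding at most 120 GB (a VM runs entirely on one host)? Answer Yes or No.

Total = 310 GB; ⌈310/120⌉ = 3.
At least 3 hosts are required, but only 2 are allowed.

No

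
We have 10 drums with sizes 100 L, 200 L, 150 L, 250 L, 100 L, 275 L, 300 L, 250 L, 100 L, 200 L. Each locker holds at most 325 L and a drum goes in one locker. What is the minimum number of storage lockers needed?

7

Total = 300 + 275 + 250 + 250 + 200 + 200 + 150 + 100 + 100 + 100 = 1925 L.
Lower bound: ⌈1925/325⌉ = 6 storage lockers.
A packing using 7 storage lockers:
  locker 1: 300 = 300
  locker 2: 275 = 275
  locker 3: 250 = 250
  locker 4: 250 = 250
  locker 5: 200 + 100 = 300
  locker 6: 200 + 100 = 300
  locker 7: 150 + 100 = 250
No arrangement into 6 storage lockers stays within capacity, so 7 is optimal.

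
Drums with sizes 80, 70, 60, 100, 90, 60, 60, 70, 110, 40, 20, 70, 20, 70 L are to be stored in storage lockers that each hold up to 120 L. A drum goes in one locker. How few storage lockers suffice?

10

Total = 110 + 100 + 90 + 80 + 70 + 70 + 70 + 70 + 60 + 60 + 60 + 40 + 20 + 20 = 920 L.
Lower bound: ⌈920/120⌉ = 8 storage lockers.
A packing using 10 storage lockers:
  locker 1: 110 = 110
  locker 2: 100 + 20 = 120
  locker 3: 90 + 20 = 110
  locker 4: 80 + 40 = 120
  locker 5: 70 = 70
  locker 6: 70 = 70
  locker 7: 70 = 70
  locker 8: 70 = 70
  locker 9: 60 + 60 = 120
  locker 10: 60 = 60
No arrangement into 9 storage lockers stays within capacity, so 10 is optimal.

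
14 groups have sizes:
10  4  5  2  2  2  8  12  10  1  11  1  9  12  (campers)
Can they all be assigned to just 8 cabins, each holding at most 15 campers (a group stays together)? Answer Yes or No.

Yes

A valid assignment using 7 cabins:
  cabin 1: 12 + 2 + 1 = 15
  cabin 2: 12 + 2 + 1 = 15
  cabin 3: 11 + 4 = 15
  cabin 4: 10 + 5 = 15
  cabin 5: 10 + 2 = 12
  cabin 6: 9 = 9
  cabin 7: 8 = 8
That uses only 7 ≤ 8, so 8 cabins are enough.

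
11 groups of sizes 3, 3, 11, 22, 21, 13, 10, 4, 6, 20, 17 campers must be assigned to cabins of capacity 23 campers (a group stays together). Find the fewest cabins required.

Total = 22 + 21 + 20 + 17 + 13 + 11 + 10 + 6 + 4 + 3 + 3 = 130 campers.
Lower bound: ⌈130/23⌉ = 6 cabins.
A packing using 6 cabins:
  cabin 1: 22 = 22
  cabin 2: 21 = 21
  cabin 3: 20 + 3 = 23
  cabin 4: 17 + 6 = 23
  cabin 5: 13 + 10 = 23
  cabin 6: 11 + 4 + 3 = 18
This matches the lower bound, so 6 is optimal.

6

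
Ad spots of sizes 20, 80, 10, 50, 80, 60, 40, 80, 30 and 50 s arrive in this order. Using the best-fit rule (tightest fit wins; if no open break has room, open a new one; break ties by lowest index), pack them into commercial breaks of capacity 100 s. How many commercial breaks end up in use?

6

  20 → break 1 (new)  [load 20/100]
  80 → break 1  [load 100/100]
  10 → break 2 (new)  [load 10/100]
  50 → break 2  [load 60/100]
  80 → break 3 (new)  [load 80/100]
  60 → break 4 (new)  [load 60/100]
  40 → break 2  [load 100/100]
  80 → break 5 (new)  [load 80/100]
  30 → break 4  [load 90/100]
  50 → break 6 (new)  [load 50/100]
6 commercial breaks opened.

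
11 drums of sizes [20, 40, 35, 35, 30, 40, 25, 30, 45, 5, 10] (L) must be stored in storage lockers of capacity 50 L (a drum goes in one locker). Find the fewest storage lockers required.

Total = 45 + 40 + 40 + 35 + 35 + 30 + 30 + 25 + 20 + 10 + 5 = 315 L.
Lower bound: ⌈315/50⌉ = 7 storage lockers.
A packing using 8 storage lockers:
  locker 1: 45 + 5 = 50
  locker 2: 40 + 10 = 50
  locker 3: 40 = 40
  locker 4: 35 = 35
  locker 5: 35 = 35
  locker 6: 30 + 20 = 50
  locker 7: 30 = 30
  locker 8: 25 = 25
No arrangement into 7 storage lockers stays within capacity, so 8 is optimal.

8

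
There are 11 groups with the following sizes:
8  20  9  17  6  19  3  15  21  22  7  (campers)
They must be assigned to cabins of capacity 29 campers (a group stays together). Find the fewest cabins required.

Total = 22 + 21 + 20 + 19 + 17 + 15 + 9 + 8 + 7 + 6 + 3 = 147 campers.
Lower bound: ⌈147/29⌉ = 6 cabins.
A packing using 6 cabins:
  cabin 1: 22 + 7 = 29
  cabin 2: 21 + 8 = 29
  cabin 3: 20 + 9 = 29
  cabin 4: 19 + 6 + 3 = 28
  cabin 5: 17 = 17
  cabin 6: 15 = 15
This matches the lower bound, so 6 is optimal.

6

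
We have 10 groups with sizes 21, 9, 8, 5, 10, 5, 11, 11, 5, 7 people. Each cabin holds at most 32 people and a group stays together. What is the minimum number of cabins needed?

3

Total = 21 + 11 + 11 + 10 + 9 + 8 + 7 + 5 + 5 + 5 = 92 people.
Lower bound: ⌈92/32⌉ = 3 cabins.
A packing using 3 cabins:
  cabin 1: 21 + 11 = 32
  cabin 2: 11 + 10 + 9 = 30
  cabin 3: 8 + 7 + 5 + 5 + 5 = 30
This matches the lower bound, so 3 is optimal.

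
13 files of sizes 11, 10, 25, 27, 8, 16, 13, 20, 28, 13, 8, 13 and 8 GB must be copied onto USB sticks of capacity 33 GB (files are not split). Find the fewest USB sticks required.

Total = 28 + 27 + 25 + 20 + 16 + 13 + 13 + 13 + 11 + 10 + 8 + 8 + 8 = 200 GB.
Lower bound: ⌈200/33⌉ = 7 USB sticks.
A packing using 7 USB sticks:
  USB stick 1: 28 = 28
  USB stick 2: 27 = 27
  USB stick 3: 25 + 8 = 33
  USB stick 4: 20 + 13 = 33
  USB stick 5: 16 + 13 = 29
  USB stick 6: 13 + 11 + 8 = 32
  USB stick 7: 10 + 8 = 18
This matches the lower bound, so 7 is optimal.

7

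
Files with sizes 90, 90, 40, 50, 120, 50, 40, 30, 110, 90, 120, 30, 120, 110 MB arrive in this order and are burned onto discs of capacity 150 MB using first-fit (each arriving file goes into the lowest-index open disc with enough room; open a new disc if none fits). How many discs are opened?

9

  90 → disc 1 (new)  [load 90/150]
  90 → disc 2 (new)  [load 90/150]
  40 → disc 1  [load 130/150]
  50 → disc 2  [load 140/150]
  120 → disc 3 (new)  [load 120/150]
  50 → disc 4 (new)  [load 50/150]
  40 → disc 4  [load 90/150]
  30 → disc 3  [load 150/150]
  110 → disc 5 (new)  [load 110/150]
  90 → disc 6 (new)  [load 90/150]
  120 → disc 7 (new)  [load 120/150]
  30 → disc 4  [load 120/150]
  120 → disc 8 (new)  [load 120/150]
  110 → disc 9 (new)  [load 110/150]
9 discs opened.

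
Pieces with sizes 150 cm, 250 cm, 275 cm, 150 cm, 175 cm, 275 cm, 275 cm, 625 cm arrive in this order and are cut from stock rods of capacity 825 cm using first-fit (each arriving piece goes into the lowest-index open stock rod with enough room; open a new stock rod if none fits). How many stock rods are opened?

3

  150 → stock rod 1 (new)  [load 150/825]
  250 → stock rod 1  [load 400/825]
  275 → stock rod 1  [load 675/825]
  150 → stock rod 1  [load 825/825]
  175 → stock rod 2 (new)  [load 175/825]
  275 → stock rod 2  [load 450/825]
  275 → stock rod 2  [load 725/825]
  625 → stock rod 3 (new)  [load 625/825]
3 stock rods opened.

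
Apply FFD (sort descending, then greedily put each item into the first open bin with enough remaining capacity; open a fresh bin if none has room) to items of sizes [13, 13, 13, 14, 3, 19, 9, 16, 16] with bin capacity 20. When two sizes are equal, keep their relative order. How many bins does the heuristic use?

8

Sorted descending: 19, 16, 16, 14, 13, 13, 13, 9, 3.
  19 → bin 1 (new)  [load 19/20]
  16 → bin 2 (new)  [load 16/20]
  16 → bin 3 (new)  [load 16/20]
  14 → bin 4 (new)  [load 14/20]
  13 → bin 5 (new)  [load 13/20]
  13 → bin 6 (new)  [load 13/20]
  13 → bin 7 (new)  [load 13/20]
  9 → bin 8 (new)  [load 9/20]
  3 → bin 2  [load 19/20]
8 bins opened.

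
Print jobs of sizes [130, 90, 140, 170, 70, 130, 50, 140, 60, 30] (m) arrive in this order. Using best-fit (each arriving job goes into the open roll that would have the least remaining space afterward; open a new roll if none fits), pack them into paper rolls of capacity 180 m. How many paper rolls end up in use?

7

  130 → roll 1 (new)  [load 130/180]
  90 → roll 2 (new)  [load 90/180]
  140 → roll 3 (new)  [load 140/180]
  170 → roll 4 (new)  [load 170/180]
  70 → roll 2  [load 160/180]
  130 → roll 5 (new)  [load 130/180]
  50 → roll 1  [load 180/180]
  140 → roll 6 (new)  [load 140/180]
  60 → roll 7 (new)  [load 60/180]
  30 → roll 3  [load 170/180]
7 paper rolls opened.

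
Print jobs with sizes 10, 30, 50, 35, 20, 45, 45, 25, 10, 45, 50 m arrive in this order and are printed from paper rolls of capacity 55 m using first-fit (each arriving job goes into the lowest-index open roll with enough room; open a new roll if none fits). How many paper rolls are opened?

8

  10 → roll 1 (new)  [load 10/55]
  30 → roll 1  [load 40/55]
  50 → roll 2 (new)  [load 50/55]
  35 → roll 3 (new)  [load 35/55]
  20 → roll 3  [load 55/55]
  45 → roll 4 (new)  [load 45/55]
  45 → roll 5 (new)  [load 45/55]
  25 → roll 6 (new)  [load 25/55]
  10 → roll 1  [load 50/55]
  45 → roll 7 (new)  [load 45/55]
  50 → roll 8 (new)  [load 50/55]
8 paper rolls opened.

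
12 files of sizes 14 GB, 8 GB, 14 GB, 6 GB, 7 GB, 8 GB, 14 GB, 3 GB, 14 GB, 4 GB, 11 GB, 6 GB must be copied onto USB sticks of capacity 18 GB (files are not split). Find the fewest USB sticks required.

7

Total = 14 + 14 + 14 + 14 + 11 + 8 + 8 + 7 + 6 + 6 + 4 + 3 = 109 GB.
Lower bound: ⌈109/18⌉ = 7 USB sticks.
A packing using 7 USB sticks:
  USB stick 1: 14 + 4 = 18
  USB stick 2: 14 + 3 = 17
  USB stick 3: 14 = 14
  USB stick 4: 14 = 14
  USB stick 5: 11 + 7 = 18
  USB stick 6: 8 + 8 = 16
  USB stick 7: 6 + 6 = 12
This matches the lower bound, so 7 is optimal.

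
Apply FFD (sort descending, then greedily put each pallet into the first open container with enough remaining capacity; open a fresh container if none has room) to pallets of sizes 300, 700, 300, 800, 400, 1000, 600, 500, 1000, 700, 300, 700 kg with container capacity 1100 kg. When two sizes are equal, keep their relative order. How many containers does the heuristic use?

7

Sorted descending: 1000, 1000, 800, 700, 700, 700, 600, 500, 400, 300, 300, 300.
  1000 → container 1 (new)  [load 1000/1100]
  1000 → container 2 (new)  [load 1000/1100]
  800 → container 3 (new)  [load 800/1100]
  700 → container 4 (new)  [load 700/1100]
  700 → container 5 (new)  [load 700/1100]
  700 → container 6 (new)  [load 700/1100]
  600 → container 7 (new)  [load 600/1100]
  500 → container 7  [load 1100/1100]
  400 → container 4  [load 1100/1100]
  300 → container 3  [load 1100/1100]
  300 → container 5  [load 1000/1100]
  300 → container 6  [load 1000/1100]
7 containers opened.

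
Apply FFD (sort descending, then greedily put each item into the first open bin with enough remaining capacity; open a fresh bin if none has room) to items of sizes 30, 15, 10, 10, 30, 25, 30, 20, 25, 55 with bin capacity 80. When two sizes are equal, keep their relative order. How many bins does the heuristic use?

4

Sorted descending: 55, 30, 30, 30, 25, 25, 20, 15, 10, 10.
  55 → bin 1 (new)  [load 55/80]
  30 → bin 2 (new)  [load 30/80]
  30 → bin 2  [load 60/80]
  30 → bin 3 (new)  [load 30/80]
  25 → bin 1  [load 80/80]
  25 → bin 3  [load 55/80]
  20 → bin 2  [load 80/80]
  15 → bin 3  [load 70/80]
  10 → bin 3  [load 80/80]
  10 → bin 4 (new)  [load 10/80]
4 bins opened.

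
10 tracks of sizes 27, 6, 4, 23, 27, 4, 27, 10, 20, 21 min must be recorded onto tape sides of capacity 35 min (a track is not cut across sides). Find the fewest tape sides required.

Total = 27 + 27 + 27 + 23 + 21 + 20 + 10 + 6 + 4 + 4 = 169 min.
Lower bound: ⌈169/35⌉ = 5 tape sides.
Also, 6 tracks each exceed 35/2 min, and no two of those can share a side, so at least 6 tape sides are needed.
A packing using 6 tape sides:
  side 1: 27 + 6 = 33
  side 2: 27 + 4 + 4 = 35
  side 3: 27 = 27
  side 4: 23 + 10 = 33
  side 5: 21 = 21
  side 6: 20 = 20
This matches the lower bound, so 6 is optimal.

6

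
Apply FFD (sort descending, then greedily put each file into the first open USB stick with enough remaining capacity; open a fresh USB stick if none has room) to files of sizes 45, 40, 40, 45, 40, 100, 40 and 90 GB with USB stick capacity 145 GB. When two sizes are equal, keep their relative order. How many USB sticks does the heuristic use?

Sorted descending: 100, 90, 45, 45, 40, 40, 40, 40.
  100 → USB stick 1 (new)  [load 100/145]
  90 → USB stick 2 (new)  [load 90/145]
  45 → USB stick 1  [load 145/145]
  45 → USB stick 2  [load 135/145]
  40 → USB stick 3 (new)  [load 40/145]
  40 → USB stick 3  [load 80/145]
  40 → USB stick 3  [load 120/145]
  40 → USB stick 4 (new)  [load 40/145]
4 USB sticks opened.

4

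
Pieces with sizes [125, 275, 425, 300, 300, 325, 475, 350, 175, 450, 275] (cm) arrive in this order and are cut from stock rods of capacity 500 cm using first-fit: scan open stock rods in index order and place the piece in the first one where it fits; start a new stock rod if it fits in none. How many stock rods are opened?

  125 → stock rod 1 (new)  [load 125/500]
  275 → stock rod 1  [load 400/500]
  425 → stock rod 2 (new)  [load 425/500]
  300 → stock rod 3 (new)  [load 300/500]
  300 → stock rod 4 (new)  [load 300/500]
  325 → stock rod 5 (new)  [load 325/500]
  475 → stock rod 6 (new)  [load 475/500]
  350 → stock rod 7 (new)  [load 350/500]
  175 → stock rod 3  [load 475/500]
  450 → stock rod 8 (new)  [load 450/500]
  275 → stock rod 9 (new)  [load 275/500]
9 stock rods opened.

9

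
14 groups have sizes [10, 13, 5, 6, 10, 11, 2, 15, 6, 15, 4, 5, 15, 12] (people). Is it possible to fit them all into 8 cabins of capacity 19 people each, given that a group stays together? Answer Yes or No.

Yes

A valid assignment using 8 cabins:
  cabin 1: 15 + 4 = 19
  cabin 2: 15 + 2 = 17
  cabin 3: 15 = 15
  cabin 4: 13 + 6 = 19
  cabin 5: 12 + 6 = 18
  cabin 6: 11 + 5 = 16
  cabin 7: 10 + 5 = 15
  cabin 8: 10 = 10
Every load is within 19 people, so 8 cabins suffice.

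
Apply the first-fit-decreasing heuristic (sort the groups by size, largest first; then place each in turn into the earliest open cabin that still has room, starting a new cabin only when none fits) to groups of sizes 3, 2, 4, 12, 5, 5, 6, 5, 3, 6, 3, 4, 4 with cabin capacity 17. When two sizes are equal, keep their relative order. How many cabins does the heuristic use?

Sorted descending: 12, 6, 6, 5, 5, 5, 4, 4, 4, 3, 3, 3, 2.
  12 → cabin 1 (new)  [load 12/17]
  6 → cabin 2 (new)  [load 6/17]
  6 → cabin 2  [load 12/17]
  5 → cabin 1  [load 17/17]
  5 → cabin 2  [load 17/17]
  5 → cabin 3 (new)  [load 5/17]
  4 → cabin 3  [load 9/17]
  4 → cabin 3  [load 13/17]
  4 → cabin 3  [load 17/17]
  3 → cabin 4 (new)  [load 3/17]
  3 → cabin 4  [load 6/17]
  3 → cabin 4  [load 9/17]
  2 → cabin 4  [load 11/17]
4 cabins opened.

4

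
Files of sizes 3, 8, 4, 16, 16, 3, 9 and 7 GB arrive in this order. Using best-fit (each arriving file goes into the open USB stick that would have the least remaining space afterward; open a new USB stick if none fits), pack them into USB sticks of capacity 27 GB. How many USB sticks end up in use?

  3 → USB stick 1 (new)  [load 3/27]
  8 → USB stick 1  [load 11/27]
  4 → USB stick 1  [load 15/27]
  16 → USB stick 2 (new)  [load 16/27]
  16 → USB stick 3 (new)  [load 16/27]
  3 → USB stick 2  [load 19/27]
  9 → USB stick 3  [load 25/27]
  7 → USB stick 2  [load 26/27]
3 USB sticks opened.

3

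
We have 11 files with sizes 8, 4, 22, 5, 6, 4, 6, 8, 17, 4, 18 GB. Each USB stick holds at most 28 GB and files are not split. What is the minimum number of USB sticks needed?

Total = 22 + 18 + 17 + 8 + 8 + 6 + 6 + 5 + 4 + 4 + 4 = 102 GB.
Lower bound: ⌈102/28⌉ = 4 USB sticks.
A packing using 4 USB sticks:
  USB stick 1: 22 + 6 = 28
  USB stick 2: 18 + 8 = 26
  USB stick 3: 17 + 8 = 25
  USB stick 4: 6 + 5 + 4 + 4 + 4 = 23
This matches the lower bound, so 4 is optimal.

4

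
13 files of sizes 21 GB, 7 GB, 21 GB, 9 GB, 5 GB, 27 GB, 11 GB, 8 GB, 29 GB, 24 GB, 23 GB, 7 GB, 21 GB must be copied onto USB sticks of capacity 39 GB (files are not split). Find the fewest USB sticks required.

Total = 29 + 27 + 24 + 23 + 21 + 21 + 21 + 11 + 9 + 8 + 7 + 7 + 5 = 213 GB.
Lower bound: ⌈213/39⌉ = 6 USB sticks.
Also, 7 files each exceed 39/2 GB, and no two of those can share a USB stick, so at least 7 USB sticks are needed.
A packing using 7 USB sticks:
  USB stick 1: 29 + 9 = 38
  USB stick 2: 27 + 11 = 38
  USB stick 3: 24 + 8 + 7 = 39
  USB stick 4: 23 + 7 + 5 = 35
  USB stick 5: 21 = 21
  USB stick 6: 21 = 21
  USB stick 7: 21 = 21
This matches the lower bound, so 7 is optimal.

7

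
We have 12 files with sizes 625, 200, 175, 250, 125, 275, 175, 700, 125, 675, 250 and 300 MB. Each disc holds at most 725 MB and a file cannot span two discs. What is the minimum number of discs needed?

6

Total = 700 + 675 + 625 + 300 + 275 + 250 + 250 + 200 + 175 + 175 + 125 + 125 = 3875 MB.
Lower bound: ⌈3875/725⌉ = 6 discs.
A packing using 6 discs:
  disc 1: 700 = 700
  disc 2: 675 = 675
  disc 3: 625 = 625
  disc 4: 300 + 275 + 125 = 700
  disc 5: 250 + 250 + 200 = 700
  disc 6: 175 + 175 + 125 = 475
This matches the lower bound, so 6 is optimal.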